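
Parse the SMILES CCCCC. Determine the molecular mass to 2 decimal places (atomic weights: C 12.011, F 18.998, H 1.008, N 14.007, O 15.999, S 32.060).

First, the molecular formula is C5H12 (counting implicit H from valence).
  C: 5 × 12.011 = 60.055
  H: 12 × 1.008 = 12.096
Sum: 5×12.011 + 12×1.008 = 72.151 → 72.15 g/mol.

72.15 g/mol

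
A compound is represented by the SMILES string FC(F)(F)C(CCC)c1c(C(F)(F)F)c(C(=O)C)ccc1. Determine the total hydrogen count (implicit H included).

14

Walk through each heavy atom and fill implicit hydrogens from standard valence (C 4, N 3, O 2, S 2, halogen 1); for lowercase aromatic atoms, an aromatic c carries 1 H when it has two neighbours and 0 H with three, and aromatic n carries 0 H:
  atom 1: F (halogen, monovalent) → 0 H
  atom 2: C, bond orders sum to 4 (valence 4) → 0 H
  atom 3: F (halogen, monovalent) → 0 H
  atom 4: F (halogen, monovalent) → 0 H
  atom 5: C, bond orders sum to 3 (valence 4) → 1 H
  atom 6: C, bond orders sum to 2 (valence 4) → 2 H
  atom 7: C, bond orders sum to 2 (valence 4) → 2 H
  atom 8: C, bond orders sum to 1 (valence 4) → 3 H
  atom 9: aromatic c, 3 neighbours → 0 H
  atom 10: aromatic c, 3 neighbours → 0 H
  atom 11: C, bond orders sum to 4 (valence 4) → 0 H
  atom 12: F (halogen, monovalent) → 0 H
  atom 13: F (halogen, monovalent) → 0 H
  atom 14: F (halogen, monovalent) → 0 H
  atom 15: aromatic c, 3 neighbours → 0 H
  atom 16: C, bond orders sum to 4 (valence 4) → 0 H
  atom 17: O, bond orders sum to 2 (valence 2) → 0 H
  atom 18: C, bond orders sum to 1 (valence 4) → 3 H
  atom 19: aromatic c, 2 neighbours → 1 H
  atom 20: aromatic c, 2 neighbours → 1 H
  atom 21: aromatic c, 2 neighbours → 1 H
Total hydrogens: 14.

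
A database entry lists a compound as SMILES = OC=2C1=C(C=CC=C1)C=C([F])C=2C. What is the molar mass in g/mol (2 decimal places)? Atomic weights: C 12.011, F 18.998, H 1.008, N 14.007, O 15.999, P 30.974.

176.19 g/mol

First, the molecular formula is C11H9FO (counting implicit H from valence).
  C: 11 × 12.011 = 132.121
  F: 1 × 18.998 = 18.998
  H: 9 × 1.008 = 9.072
  O: 1 × 15.999 = 15.999
Sum: 11×12.011 + 1×18.998 + 9×1.008 + 1×15.999 = 176.190 → 176.19 g/mol.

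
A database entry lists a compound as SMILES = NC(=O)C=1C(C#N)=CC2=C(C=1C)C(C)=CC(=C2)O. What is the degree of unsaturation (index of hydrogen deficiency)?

10

Molecular formula: C14H12N2O2.
DoU = (2C + 2 + N − H − X) / 2, where X is the halogen count and O/S are ignored.
    = (2·14 + 2 + 2 − 12 − 0) / 2 = 20 / 2 = 10.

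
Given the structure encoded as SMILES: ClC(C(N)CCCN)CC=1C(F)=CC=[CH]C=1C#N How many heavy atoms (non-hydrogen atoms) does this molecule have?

18

Every atom symbol written in the SMILES (organic subset) is one heavy atom; implicit H are not written.
Heavy atoms by element → C:13, Cl:1, F:1, N:3.
Total: 18.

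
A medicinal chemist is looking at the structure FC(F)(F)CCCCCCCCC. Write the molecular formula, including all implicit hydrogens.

C10H19F3

Walk through each heavy atom and fill implicit hydrogens from standard valence (C 4, N 3, O 2, S 2, halogen 1):
  atom 1: F (halogen, monovalent) → 0 H
  atom 2: C, bond orders sum to 4 (valence 4) → 0 H
  atom 3: F (halogen, monovalent) → 0 H
  atom 4: F (halogen, monovalent) → 0 H
  atom 5: C, bond orders sum to 2 (valence 4) → 2 H
  atom 6: C, bond orders sum to 2 (valence 4) → 2 H
  atom 7: C, bond orders sum to 2 (valence 4) → 2 H
  atom 8: C, bond orders sum to 2 (valence 4) → 2 H
  atom 9: C, bond orders sum to 2 (valence 4) → 2 H
  atom 10: C, bond orders sum to 2 (valence 4) → 2 H
  atom 11: C, bond orders sum to 2 (valence 4) → 2 H
  atom 12: C, bond orders sum to 2 (valence 4) → 2 H
  atom 13: C, bond orders sum to 1 (valence 4) → 3 H
Totals → C:10, H:19, F:3.
In Hill order: C10H19F3.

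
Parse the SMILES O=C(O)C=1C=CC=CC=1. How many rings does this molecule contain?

1

In SMILES, each pair of matching ring-closure digits denotes one ring-closing bond; the number of such bonds equals the number of independent rings.
Ring-closure bonds here: 1.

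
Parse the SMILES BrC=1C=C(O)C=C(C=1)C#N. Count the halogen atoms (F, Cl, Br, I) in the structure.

Halogen atoms appear at heavy-atom position 1 (1×Br).
Other groups present: 1 hydroxyl, 1 nitrile.
Halogen count: 1.

1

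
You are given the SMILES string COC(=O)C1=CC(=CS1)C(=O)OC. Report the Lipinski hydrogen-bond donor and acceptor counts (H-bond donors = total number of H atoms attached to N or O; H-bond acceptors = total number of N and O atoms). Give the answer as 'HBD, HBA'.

Donors: find every N or O and count the H atoms it carries.
  atom 2 (O): bond orders sum to 2 → 0 H
  atom 4 (O): bond orders sum to 2 → 0 H
  atom 11 (O): bond orders sum to 2 → 0 H
  atom 12 (O): bond orders sum to 2 → 0 H
Lipinski HBD = 0.
Acceptors: N atoms = 0, O atoms = 4 → HBA = 4.

0, 4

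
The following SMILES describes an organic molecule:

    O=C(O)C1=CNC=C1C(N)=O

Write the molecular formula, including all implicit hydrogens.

Walk through each heavy atom and fill implicit hydrogens from standard valence (C 4, N 3, O 2, S 2, halogen 1):
  atom 1: O, bond orders sum to 2 (valence 2) → 0 H
  atom 2: C, bond orders sum to 4 (valence 4) → 0 H
  atom 3: O, bond orders sum to 1 (valence 2) → 1 H
  atom 4: C, bond orders sum to 4 (valence 4) → 0 H
  atom 5: C, bond orders sum to 3 (valence 4) → 1 H
  atom 6: N, bond orders sum to 2 (valence 3) → 1 H
  atom 7: C, bond orders sum to 3 (valence 4) → 1 H
  atom 8: C, bond orders sum to 4 (valence 4) → 0 H
  atom 9: C, bond orders sum to 4 (valence 4) → 0 H
  atom 10: N, bond orders sum to 1 (valence 3) → 2 H
  atom 11: O, bond orders sum to 2 (valence 2) → 0 H
Totals → C:6, H:6, N:2, O:3.

C6H6N2O3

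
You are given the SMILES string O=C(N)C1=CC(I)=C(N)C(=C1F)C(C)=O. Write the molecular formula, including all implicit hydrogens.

Walk through each heavy atom and fill implicit hydrogens from standard valence (C 4, N 3, O 2, S 2, halogen 1):
  atom 1: O, bond orders sum to 2 (valence 2) → 0 H
  atom 2: C, bond orders sum to 4 (valence 4) → 0 H
  atom 3: N, bond orders sum to 1 (valence 3) → 2 H
  atom 4: C, bond orders sum to 4 (valence 4) → 0 H
  atom 5: C, bond orders sum to 3 (valence 4) → 1 H
  atom 6: C, bond orders sum to 4 (valence 4) → 0 H
  atom 7: I (halogen, monovalent) → 0 H
  atom 8: C, bond orders sum to 4 (valence 4) → 0 H
  atom 9: N, bond orders sum to 1 (valence 3) → 2 H
  atom 10: C, bond orders sum to 4 (valence 4) → 0 H
  atom 11: C, bond orders sum to 4 (valence 4) → 0 H
  atom 12: F (halogen, monovalent) → 0 H
  atom 13: C, bond orders sum to 4 (valence 4) → 0 H
  atom 14: C, bond orders sum to 1 (valence 4) → 3 H
  atom 15: O, bond orders sum to 2 (valence 2) → 0 H
Totals → C:9, H:8, F:1, I:1, N:2, O:2.

C9H8FIN2O2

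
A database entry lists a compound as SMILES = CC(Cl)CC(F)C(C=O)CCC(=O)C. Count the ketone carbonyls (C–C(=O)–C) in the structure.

1

The ketone motif appears at heavy-atom position 12 in the SMILES.
Other groups present: 1 aldehyde.
Ketone count: 1.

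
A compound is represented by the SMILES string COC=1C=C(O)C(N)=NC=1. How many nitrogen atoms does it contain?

2

Scan the SMILES for N atoms (remember two-letter symbols like Cl and Br are single atoms).
Nitrogen count: 2.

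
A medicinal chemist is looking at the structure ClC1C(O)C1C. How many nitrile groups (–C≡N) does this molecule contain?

0

Scan the SMILES for the nitrile motif — none present.
Groups that are present: 1 hydroxyl.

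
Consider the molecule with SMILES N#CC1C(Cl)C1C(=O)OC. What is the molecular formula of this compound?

C6H6ClNO2

Walk through each heavy atom and fill implicit hydrogens from standard valence (C 4, N 3, O 2, S 2, halogen 1):
  atom 1: N, bond orders sum to 3 (valence 3) → 0 H
  atom 2: C, bond orders sum to 4 (valence 4) → 0 H
  atom 3: C, bond orders sum to 3 (valence 4) → 1 H
  atom 4: C, bond orders sum to 3 (valence 4) → 1 H
  atom 5: Cl (halogen, monovalent) → 0 H
  atom 6: C, bond orders sum to 3 (valence 4) → 1 H
  atom 7: C, bond orders sum to 4 (valence 4) → 0 H
  atom 8: O, bond orders sum to 2 (valence 2) → 0 H
  atom 9: O, bond orders sum to 2 (valence 2) → 0 H
  atom 10: C, bond orders sum to 1 (valence 4) → 3 H
Totals → C:6, H:6, Cl:1, N:1, O:2.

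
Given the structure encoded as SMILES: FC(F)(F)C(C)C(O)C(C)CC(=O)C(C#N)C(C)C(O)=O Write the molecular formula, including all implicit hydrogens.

C13H18F3NO4

Walk through each heavy atom and fill implicit hydrogens from standard valence (C 4, N 3, O 2, S 2, halogen 1):
  atom 1: F (halogen, monovalent) → 0 H
  atom 2: C, bond orders sum to 4 (valence 4) → 0 H
  atom 3: F (halogen, monovalent) → 0 H
  atom 4: F (halogen, monovalent) → 0 H
  atom 5: C, bond orders sum to 3 (valence 4) → 1 H
  atom 6: C, bond orders sum to 1 (valence 4) → 3 H
  atom 7: C, bond orders sum to 3 (valence 4) → 1 H
  atom 8: O, bond orders sum to 1 (valence 2) → 1 H
  atom 9: C, bond orders sum to 3 (valence 4) → 1 H
  atom 10: C, bond orders sum to 1 (valence 4) → 3 H
  atom 11: C, bond orders sum to 2 (valence 4) → 2 H
  atom 12: C, bond orders sum to 4 (valence 4) → 0 H
  atom 13: O, bond orders sum to 2 (valence 2) → 0 H
  atom 14: C, bond orders sum to 3 (valence 4) → 1 H
  atom 15: C, bond orders sum to 4 (valence 4) → 0 H
  atom 16: N, bond orders sum to 3 (valence 3) → 0 H
  atom 17: C, bond orders sum to 3 (valence 4) → 1 H
  atom 18: C, bond orders sum to 1 (valence 4) → 3 H
  atom 19: C, bond orders sum to 4 (valence 4) → 0 H
  atom 20: O, bond orders sum to 1 (valence 2) → 1 H
  atom 21: O, bond orders sum to 2 (valence 2) → 0 H
Totals → C:13, H:18, F:3, N:1, O:4.
In Hill order: C13H18F3NO4.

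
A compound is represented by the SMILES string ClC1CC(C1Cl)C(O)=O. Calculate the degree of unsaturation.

Degree of unsaturation = (number of rings) + (number of π bonds).
Ring closures in the SMILES: 1.
π bonds: 1 double bond (each 1 DoU) → 1 DoU from unsaturation.
Total DoU = 1 + 1 = 2.

2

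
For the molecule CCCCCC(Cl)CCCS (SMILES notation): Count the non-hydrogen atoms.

Every atom symbol written in the SMILES (organic subset) is one heavy atom; implicit H are not written.
Heavy atoms by element → C:9, Cl:1, S:1.
Total: 11.

11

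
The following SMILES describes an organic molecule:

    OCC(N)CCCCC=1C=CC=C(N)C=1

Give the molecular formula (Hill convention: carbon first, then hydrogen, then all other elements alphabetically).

Walk through each heavy atom and fill implicit hydrogens from standard valence (C 4, N 3, O 2, S 2, halogen 1):
  atom 1: O, bond orders sum to 1 (valence 2) → 1 H
  atom 2: C, bond orders sum to 2 (valence 4) → 2 H
  atom 3: C, bond orders sum to 3 (valence 4) → 1 H
  atom 4: N, bond orders sum to 1 (valence 3) → 2 H
  atom 5: C, bond orders sum to 2 (valence 4) → 2 H
  atom 6: C, bond orders sum to 2 (valence 4) → 2 H
  atom 7: C, bond orders sum to 2 (valence 4) → 2 H
  atom 8: C, bond orders sum to 2 (valence 4) → 2 H
  atom 9: C, bond orders sum to 4 (valence 4) → 0 H
  atom 10: C, bond orders sum to 3 (valence 4) → 1 H
  atom 11: C, bond orders sum to 3 (valence 4) → 1 H
  atom 12: C, bond orders sum to 3 (valence 4) → 1 H
  atom 13: C, bond orders sum to 4 (valence 4) → 0 H
  atom 14: N, bond orders sum to 1 (valence 3) → 2 H
  atom 15: C, bond orders sum to 3 (valence 4) → 1 H
Totals → C:12, H:20, N:2, O:1.
In Hill order: C12H20N2O.

C12H20N2O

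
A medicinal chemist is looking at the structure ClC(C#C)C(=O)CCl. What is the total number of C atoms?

Count every carbon token in the SMILES (each C, including those in ring-closure positions and inside branches).
Carbon count: 5.

5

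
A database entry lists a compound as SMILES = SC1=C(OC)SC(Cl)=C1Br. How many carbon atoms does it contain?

5

Count every carbon token in the SMILES (each C, including those in ring-closure positions and inside branches).
Carbon count: 5.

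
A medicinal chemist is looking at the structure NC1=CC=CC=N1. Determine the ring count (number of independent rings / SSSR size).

1

In SMILES, each pair of matching ring-closure digits denotes one ring-closing bond; the number of such bonds equals the number of independent rings.
Ring-closure bonds here: 1.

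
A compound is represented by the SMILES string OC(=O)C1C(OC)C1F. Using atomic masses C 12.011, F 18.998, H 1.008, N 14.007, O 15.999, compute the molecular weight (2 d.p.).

134.11 g/mol

First, the molecular formula is C5H7FO3 (counting implicit H from valence).
  C: 5 × 12.011 = 60.055
  F: 1 × 18.998 = 18.998
  H: 7 × 1.008 = 7.056
  O: 3 × 15.999 = 47.997
Sum: 5×12.011 + 1×18.998 + 7×1.008 + 3×15.999 = 134.106 → 134.11 g/mol.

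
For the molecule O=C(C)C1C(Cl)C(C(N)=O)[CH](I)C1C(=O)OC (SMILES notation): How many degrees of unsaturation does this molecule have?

4

Degree of unsaturation = (number of rings) + (number of π bonds).
Ring closures in the SMILES: 1.
π bonds: 3 double bonds (each 1 DoU) → 3 DoU from unsaturation.
Total DoU = 1 + 3 = 4.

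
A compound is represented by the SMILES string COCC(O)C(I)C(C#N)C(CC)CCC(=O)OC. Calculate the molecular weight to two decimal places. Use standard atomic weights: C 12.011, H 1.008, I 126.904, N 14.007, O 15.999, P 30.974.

383.23 g/mol

First, the molecular formula is C13H22INO4 (counting implicit H from valence).
  C: 13 × 12.011 = 156.143
  H: 22 × 1.008 = 22.176
  I: 1 × 126.904 = 126.904
  N: 1 × 14.007 = 14.007
  O: 4 × 15.999 = 63.996
Sum: 13×12.011 + 22×1.008 + 1×126.904 + 1×14.007 + 4×15.999 = 383.226 → 383.23 g/mol.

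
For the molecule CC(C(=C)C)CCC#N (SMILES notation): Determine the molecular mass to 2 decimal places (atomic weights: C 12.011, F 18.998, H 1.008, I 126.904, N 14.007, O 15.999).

123.20 g/mol

First, the molecular formula is C8H13N (counting implicit H from valence).
  C: 8 × 12.011 = 96.088
  H: 13 × 1.008 = 13.104
  N: 1 × 14.007 = 14.007
Sum: 8×12.011 + 13×1.008 + 1×14.007 = 123.199 → 123.20 g/mol.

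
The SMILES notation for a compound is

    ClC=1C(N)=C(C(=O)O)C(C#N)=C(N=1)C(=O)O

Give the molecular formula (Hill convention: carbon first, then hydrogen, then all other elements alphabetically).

Walk through each heavy atom and fill implicit hydrogens from standard valence (C 4, N 3, O 2, S 2, halogen 1):
  atom 1: Cl (halogen, monovalent) → 0 H
  atom 2: C, bond orders sum to 4 (valence 4) → 0 H
  atom 3: C, bond orders sum to 4 (valence 4) → 0 H
  atom 4: N, bond orders sum to 1 (valence 3) → 2 H
  atom 5: C, bond orders sum to 4 (valence 4) → 0 H
  atom 6: C, bond orders sum to 4 (valence 4) → 0 H
  atom 7: O, bond orders sum to 2 (valence 2) → 0 H
  atom 8: O, bond orders sum to 1 (valence 2) → 1 H
  atom 9: C, bond orders sum to 4 (valence 4) → 0 H
  atom 10: C, bond orders sum to 4 (valence 4) → 0 H
  atom 11: N, bond orders sum to 3 (valence 3) → 0 H
  atom 12: C, bond orders sum to 4 (valence 4) → 0 H
  atom 13: N, bond orders sum to 3 (valence 3) → 0 H
  atom 14: C, bond orders sum to 4 (valence 4) → 0 H
  atom 15: O, bond orders sum to 2 (valence 2) → 0 H
  atom 16: O, bond orders sum to 1 (valence 2) → 1 H
Totals → C:8, H:4, Cl:1, N:3, O:4.

C8H4ClN3O4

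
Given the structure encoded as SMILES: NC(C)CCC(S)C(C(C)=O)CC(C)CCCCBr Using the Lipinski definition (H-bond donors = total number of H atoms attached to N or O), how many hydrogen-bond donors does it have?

Donors: find every N or O and count the H atoms it carries.
  atom 1 (N): bond orders sum to 1 → 2 H
  atom 11 (O): bond orders sum to 2 → 0 H
Lipinski HBD = 2.

2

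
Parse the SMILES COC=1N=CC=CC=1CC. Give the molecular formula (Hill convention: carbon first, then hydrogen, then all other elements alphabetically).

C8H11NO

Walk through each heavy atom and fill implicit hydrogens from standard valence (C 4, N 3, O 2, S 2, halogen 1):
  atom 1: C, bond orders sum to 1 (valence 4) → 3 H
  atom 2: O, bond orders sum to 2 (valence 2) → 0 H
  atom 3: C, bond orders sum to 4 (valence 4) → 0 H
  atom 4: N, bond orders sum to 3 (valence 3) → 0 H
  atom 5: C, bond orders sum to 3 (valence 4) → 1 H
  atom 6: C, bond orders sum to 3 (valence 4) → 1 H
  atom 7: C, bond orders sum to 3 (valence 4) → 1 H
  atom 8: C, bond orders sum to 4 (valence 4) → 0 H
  atom 9: C, bond orders sum to 2 (valence 4) → 2 H
  atom 10: C, bond orders sum to 1 (valence 4) → 3 H
Totals → C:8, H:11, N:1, O:1.
In Hill order: C8H11NO.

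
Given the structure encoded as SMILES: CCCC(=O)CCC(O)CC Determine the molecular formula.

Walk through each heavy atom and fill implicit hydrogens from standard valence (C 4, N 3, O 2, S 2, halogen 1):
  atom 1: C, bond orders sum to 1 (valence 4) → 3 H
  atom 2: C, bond orders sum to 2 (valence 4) → 2 H
  atom 3: C, bond orders sum to 2 (valence 4) → 2 H
  atom 4: C, bond orders sum to 4 (valence 4) → 0 H
  atom 5: O, bond orders sum to 2 (valence 2) → 0 H
  atom 6: C, bond orders sum to 2 (valence 4) → 2 H
  atom 7: C, bond orders sum to 2 (valence 4) → 2 H
  atom 8: C, bond orders sum to 3 (valence 4) → 1 H
  atom 9: O, bond orders sum to 1 (valence 2) → 1 H
  atom 10: C, bond orders sum to 2 (valence 4) → 2 H
  atom 11: C, bond orders sum to 1 (valence 4) → 3 H
Totals → C:9, H:18, O:2.

C9H18O2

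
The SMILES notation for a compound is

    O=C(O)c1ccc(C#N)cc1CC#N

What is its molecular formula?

Walk through each heavy atom and fill implicit hydrogens from standard valence (C 4, N 3, O 2, S 2, halogen 1); for lowercase aromatic atoms, an aromatic c carries 1 H when it has two neighbours and 0 H with three, and aromatic n carries 0 H:
  atom 1: O, bond orders sum to 2 (valence 2) → 0 H
  atom 2: C, bond orders sum to 4 (valence 4) → 0 H
  atom 3: O, bond orders sum to 1 (valence 2) → 1 H
  atom 4: aromatic c, 3 neighbours → 0 H
  atom 5: aromatic c, 2 neighbours → 1 H
  atom 6: aromatic c, 2 neighbours → 1 H
  atom 7: aromatic c, 3 neighbours → 0 H
  atom 8: C, bond orders sum to 4 (valence 4) → 0 H
  atom 9: N, bond orders sum to 3 (valence 3) → 0 H
  atom 10: aromatic c, 2 neighbours → 1 H
  atom 11: aromatic c, 3 neighbours → 0 H
  atom 12: C, bond orders sum to 2 (valence 4) → 2 H
  atom 13: C, bond orders sum to 4 (valence 4) → 0 H
  atom 14: N, bond orders sum to 3 (valence 3) → 0 H
Totals → C:10, H:6, N:2, O:2.

C10H6N2O2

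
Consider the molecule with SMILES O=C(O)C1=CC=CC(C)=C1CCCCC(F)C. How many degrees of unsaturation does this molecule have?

5

Degree of unsaturation = (number of rings) + (number of π bonds).
Ring closures in the SMILES: 1.
π bonds: 4 double bonds (each 1 DoU) → 4 DoU from unsaturation.
Total DoU = 1 + 4 = 5.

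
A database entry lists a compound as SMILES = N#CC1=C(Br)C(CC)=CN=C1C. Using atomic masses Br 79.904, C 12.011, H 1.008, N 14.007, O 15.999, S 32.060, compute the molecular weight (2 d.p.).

First, the molecular formula is C9H9BrN2 (counting implicit H from valence).
  Br: 1 × 79.904 = 79.904
  C: 9 × 12.011 = 108.099
  H: 9 × 1.008 = 9.072
  N: 2 × 14.007 = 28.014
Sum: 1×79.904 + 9×12.011 + 9×1.008 + 2×14.007 = 225.089 → 225.09 g/mol.

225.09 g/mol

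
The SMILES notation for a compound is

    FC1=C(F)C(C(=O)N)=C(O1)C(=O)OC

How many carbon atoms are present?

Count every carbon token in the SMILES (each C, including those in ring-closure positions and inside branches).
Carbon count: 7.

7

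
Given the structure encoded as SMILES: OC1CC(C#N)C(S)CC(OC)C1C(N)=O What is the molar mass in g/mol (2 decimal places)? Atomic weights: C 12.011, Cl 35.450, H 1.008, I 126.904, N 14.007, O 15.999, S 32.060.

First, the molecular formula is C10H16N2O3S (counting implicit H from valence).
  C: 10 × 12.011 = 120.110
  H: 16 × 1.008 = 16.128
  N: 2 × 14.007 = 28.014
  O: 3 × 15.999 = 47.997
  S: 1 × 32.060 = 32.060
Sum: 10×12.011 + 16×1.008 + 2×14.007 + 3×15.999 + 1×32.060 = 244.309 → 244.31 g/mol.

244.31 g/mol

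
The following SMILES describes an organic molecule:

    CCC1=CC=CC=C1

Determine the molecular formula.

Walk through each heavy atom and fill implicit hydrogens from standard valence (C 4, N 3, O 2, S 2, halogen 1):
  atom 1: C, bond orders sum to 1 (valence 4) → 3 H
  atom 2: C, bond orders sum to 2 (valence 4) → 2 H
  atom 3: C, bond orders sum to 4 (valence 4) → 0 H
  atom 4: C, bond orders sum to 3 (valence 4) → 1 H
  atom 5: C, bond orders sum to 3 (valence 4) → 1 H
  atom 6: C, bond orders sum to 3 (valence 4) → 1 H
  atom 7: C, bond orders sum to 3 (valence 4) → 1 H
  atom 8: C, bond orders sum to 3 (valence 4) → 1 H
Totals → C:8, H:10.

C8H10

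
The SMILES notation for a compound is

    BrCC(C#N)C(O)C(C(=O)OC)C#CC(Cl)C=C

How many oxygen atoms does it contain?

3

Scan the SMILES for O atoms (remember two-letter symbols like Cl and Br are single atoms).
Oxygen count: 3.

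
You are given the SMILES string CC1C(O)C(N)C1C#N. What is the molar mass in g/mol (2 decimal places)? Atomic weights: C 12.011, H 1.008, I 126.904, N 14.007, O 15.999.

First, the molecular formula is C6H10N2O (counting implicit H from valence).
  C: 6 × 12.011 = 72.066
  H: 10 × 1.008 = 10.080
  N: 2 × 14.007 = 28.014
  O: 1 × 15.999 = 15.999
Sum: 6×12.011 + 10×1.008 + 2×14.007 + 1×15.999 = 126.159 → 126.16 g/mol.

126.16 g/mol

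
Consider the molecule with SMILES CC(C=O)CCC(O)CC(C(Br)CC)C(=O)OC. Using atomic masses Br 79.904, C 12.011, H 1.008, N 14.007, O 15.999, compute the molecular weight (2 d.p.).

First, the molecular formula is C13H23BrO4 (counting implicit H from valence).
  Br: 1 × 79.904 = 79.904
  C: 13 × 12.011 = 156.143
  H: 23 × 1.008 = 23.184
  O: 4 × 15.999 = 63.996
Sum: 1×79.904 + 13×12.011 + 23×1.008 + 4×15.999 = 323.227 → 323.23 g/mol.

323.23 g/mol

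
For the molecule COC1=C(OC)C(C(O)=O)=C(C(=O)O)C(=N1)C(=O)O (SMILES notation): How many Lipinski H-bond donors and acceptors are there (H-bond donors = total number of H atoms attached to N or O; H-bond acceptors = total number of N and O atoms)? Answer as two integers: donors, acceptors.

3, 9

Donors: find every N or O and count the H atoms it carries.
  atom 2 (O): bond orders sum to 2 → 0 H
  atom 5 (O): bond orders sum to 2 → 0 H
  atom 9 (O): bond orders sum to 1 → 1 H
  atom 10 (O): bond orders sum to 2 → 0 H
  atom 13 (O): bond orders sum to 2 → 0 H
  atom 14 (O): bond orders sum to 1 → 1 H
  atom 16 (N): bond orders sum to 3 → 0 H
  atom 18 (O): bond orders sum to 2 → 0 H
  atom 19 (O): bond orders sum to 1 → 1 H
Lipinski HBD = 3.
Acceptors: N atoms = 1, O atoms = 8 → HBA = 9.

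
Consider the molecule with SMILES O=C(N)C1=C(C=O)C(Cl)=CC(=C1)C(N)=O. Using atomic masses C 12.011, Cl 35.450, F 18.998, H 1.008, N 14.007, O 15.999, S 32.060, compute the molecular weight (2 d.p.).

226.62 g/mol

First, the molecular formula is C9H7ClN2O3 (counting implicit H from valence).
  C: 9 × 12.011 = 108.099
  Cl: 1 × 35.450 = 35.450
  H: 7 × 1.008 = 7.056
  N: 2 × 14.007 = 28.014
  O: 3 × 15.999 = 47.997
Sum: 9×12.011 + 1×35.450 + 7×1.008 + 2×14.007 + 3×15.999 = 226.616 → 226.62 g/mol.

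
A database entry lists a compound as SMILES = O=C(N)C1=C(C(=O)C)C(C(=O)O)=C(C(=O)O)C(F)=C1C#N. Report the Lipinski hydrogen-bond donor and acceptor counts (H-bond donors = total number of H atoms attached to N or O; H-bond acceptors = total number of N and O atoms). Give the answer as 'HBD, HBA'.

Donors: find every N or O and count the H atoms it carries.
  atom 1 (O): bond orders sum to 2 → 0 H
  atom 3 (N): bond orders sum to 1 → 2 H
  atom 7 (O): bond orders sum to 2 → 0 H
  atom 11 (O): bond orders sum to 2 → 0 H
  atom 12 (O): bond orders sum to 1 → 1 H
  atom 15 (O): bond orders sum to 2 → 0 H
  atom 16 (O): bond orders sum to 1 → 1 H
  atom 21 (N): bond orders sum to 3 → 0 H
Lipinski HBD = 4.
Acceptors: N atoms = 2, O atoms = 6 → HBA = 8.

4, 8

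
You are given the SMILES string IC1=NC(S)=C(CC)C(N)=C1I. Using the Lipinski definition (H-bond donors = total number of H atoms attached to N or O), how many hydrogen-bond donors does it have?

2

Donors: find every N or O and count the H atoms it carries.
  atom 3 (N): bond orders sum to 3 → 0 H
  atom 10 (N): bond orders sum to 1 → 2 H
Lipinski HBD = 2.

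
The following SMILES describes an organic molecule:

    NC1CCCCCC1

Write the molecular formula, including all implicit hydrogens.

C7H15N

Walk through each heavy atom and fill implicit hydrogens from standard valence (C 4, N 3, O 2, S 2, halogen 1):
  atom 1: N, bond orders sum to 1 (valence 3) → 2 H
  atom 2: C, bond orders sum to 3 (valence 4) → 1 H
  atom 3: C, bond orders sum to 2 (valence 4) → 2 H
  atom 4: C, bond orders sum to 2 (valence 4) → 2 H
  atom 5: C, bond orders sum to 2 (valence 4) → 2 H
  atom 6: C, bond orders sum to 2 (valence 4) → 2 H
  atom 7: C, bond orders sum to 2 (valence 4) → 2 H
  atom 8: C, bond orders sum to 2 (valence 4) → 2 H
Totals → C:7, H:15, N:1.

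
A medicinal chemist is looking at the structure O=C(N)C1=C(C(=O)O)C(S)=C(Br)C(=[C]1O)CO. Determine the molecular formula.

Walk through each heavy atom and fill implicit hydrogens from standard valence (C 4, N 3, O 2, S 2, halogen 1):
  atom 1: O, bond orders sum to 2 (valence 2) → 0 H
  atom 2: C, bond orders sum to 4 (valence 4) → 0 H
  atom 3: N, bond orders sum to 1 (valence 3) → 2 H
  atom 4: C, bond orders sum to 4 (valence 4) → 0 H
  atom 5: C, bond orders sum to 4 (valence 4) → 0 H
  atom 6: C, bond orders sum to 4 (valence 4) → 0 H
  atom 7: O, bond orders sum to 2 (valence 2) → 0 H
  atom 8: O, bond orders sum to 1 (valence 2) → 1 H
  atom 9: C, bond orders sum to 4 (valence 4) → 0 H
  atom 10: S, bond orders sum to 1 (valence 2) → 1 H
  atom 11: C, bond orders sum to 4 (valence 4) → 0 H
  atom 12: Br (halogen, monovalent) → 0 H
  atom 13: C, bond orders sum to 4 (valence 4) → 0 H
  atom 14: C with explicit H count 0
  atom 15: O, bond orders sum to 1 (valence 2) → 1 H
  atom 16: C, bond orders sum to 2 (valence 4) → 2 H
  atom 17: O, bond orders sum to 1 (valence 2) → 1 H
Totals → C:9, H:8, Br:1, N:1, O:5, S:1.

C9H8BrNO5S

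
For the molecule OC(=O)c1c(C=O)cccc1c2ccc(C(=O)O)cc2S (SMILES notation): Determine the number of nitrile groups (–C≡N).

0

Scan the SMILES for the nitrile motif — none present.
Groups that are present: 1 aldehyde, 2 carboxylic acid, 1 thiol.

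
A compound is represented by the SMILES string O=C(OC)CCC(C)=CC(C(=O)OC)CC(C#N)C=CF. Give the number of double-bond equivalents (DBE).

Degree of unsaturation = (number of rings) + (number of π bonds).
Ring closures in the SMILES: 0.
π bonds: 4 double bonds (each 1 DoU), 1 triple bond (each 2 DoU) → 6 DoU from unsaturation.
Total DoU = 0 + 6 = 6.

6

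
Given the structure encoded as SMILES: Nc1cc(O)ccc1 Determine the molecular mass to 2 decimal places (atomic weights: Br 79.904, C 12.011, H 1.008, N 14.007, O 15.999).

109.13 g/mol

First, the molecular formula is C6H7NO (counting implicit H from valence).
  C: 6 × 12.011 = 72.066
  H: 7 × 1.008 = 7.056
  N: 1 × 14.007 = 14.007
  O: 1 × 15.999 = 15.999
Sum: 6×12.011 + 7×1.008 + 1×14.007 + 1×15.999 = 109.128 → 109.13 g/mol.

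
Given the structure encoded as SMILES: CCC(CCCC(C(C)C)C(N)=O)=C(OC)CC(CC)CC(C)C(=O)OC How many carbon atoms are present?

22

Count every carbon token in the SMILES (each C, including those in ring-closure positions and inside branches).
Carbon count: 22.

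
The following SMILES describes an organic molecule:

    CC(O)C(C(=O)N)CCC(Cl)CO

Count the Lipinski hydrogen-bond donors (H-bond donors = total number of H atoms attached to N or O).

Donors: find every N or O and count the H atoms it carries.
  atom 3 (O): bond orders sum to 1 → 1 H
  atom 6 (O): bond orders sum to 2 → 0 H
  atom 7 (N): bond orders sum to 1 → 2 H
  atom 13 (O): bond orders sum to 1 → 1 H
Lipinski HBD = 4.

4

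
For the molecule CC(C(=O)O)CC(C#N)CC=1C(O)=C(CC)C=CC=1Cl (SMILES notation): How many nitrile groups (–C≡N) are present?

The nitrile motif appears at heavy-atom position 8 in the SMILES.
Other groups present: 1 carboxylic acid, 1 hydroxyl.
Nitrile count: 1.

1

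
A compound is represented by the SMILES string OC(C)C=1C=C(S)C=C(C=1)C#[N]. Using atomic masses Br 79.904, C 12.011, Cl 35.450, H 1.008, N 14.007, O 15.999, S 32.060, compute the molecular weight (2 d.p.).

179.24 g/mol

First, the molecular formula is C9H9NOS (counting implicit H from valence).
  C: 9 × 12.011 = 108.099
  H: 9 × 1.008 = 9.072
  N: 1 × 14.007 = 14.007
  O: 1 × 15.999 = 15.999
  S: 1 × 32.060 = 32.060
Sum: 9×12.011 + 9×1.008 + 1×14.007 + 1×15.999 + 1×32.060 = 179.237 → 179.24 g/mol.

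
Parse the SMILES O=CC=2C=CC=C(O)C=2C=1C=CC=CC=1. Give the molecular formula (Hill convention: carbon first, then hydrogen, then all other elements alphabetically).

C13H10O2

Walk through each heavy atom and fill implicit hydrogens from standard valence (C 4, N 3, O 2, S 2, halogen 1):
  atom 1: O, bond orders sum to 2 (valence 2) → 0 H
  atom 2: C, bond orders sum to 3 (valence 4) → 1 H
  atom 3: C, bond orders sum to 4 (valence 4) → 0 H
  atom 4: C, bond orders sum to 3 (valence 4) → 1 H
  atom 5: C, bond orders sum to 3 (valence 4) → 1 H
  atom 6: C, bond orders sum to 3 (valence 4) → 1 H
  atom 7: C, bond orders sum to 4 (valence 4) → 0 H
  atom 8: O, bond orders sum to 1 (valence 2) → 1 H
  atom 9: C, bond orders sum to 4 (valence 4) → 0 H
  atom 10: C, bond orders sum to 4 (valence 4) → 0 H
  atom 11: C, bond orders sum to 3 (valence 4) → 1 H
  atom 12: C, bond orders sum to 3 (valence 4) → 1 H
  atom 13: C, bond orders sum to 3 (valence 4) → 1 H
  atom 14: C, bond orders sum to 3 (valence 4) → 1 H
  atom 15: C, bond orders sum to 3 (valence 4) → 1 H
Totals → C:13, H:10, O:2.
In Hill order: C13H10O2.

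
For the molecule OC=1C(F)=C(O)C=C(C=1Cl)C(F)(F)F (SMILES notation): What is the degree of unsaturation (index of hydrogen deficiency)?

Degree of unsaturation = (number of rings) + (number of π bonds).
Ring closures in the SMILES: 1.
π bonds: 3 double bonds (each 1 DoU) → 3 DoU from unsaturation.
Total DoU = 1 + 3 = 4.

4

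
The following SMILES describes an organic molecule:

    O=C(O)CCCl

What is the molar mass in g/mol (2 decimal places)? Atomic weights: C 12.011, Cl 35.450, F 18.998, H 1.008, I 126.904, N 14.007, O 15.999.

First, the molecular formula is C3H5ClO2 (counting implicit H from valence).
  C: 3 × 12.011 = 36.033
  Cl: 1 × 35.450 = 35.450
  H: 5 × 1.008 = 5.040
  O: 2 × 15.999 = 31.998
Sum: 3×12.011 + 1×35.450 + 5×1.008 + 2×15.999 = 108.521 → 108.52 g/mol.

108.52 g/mol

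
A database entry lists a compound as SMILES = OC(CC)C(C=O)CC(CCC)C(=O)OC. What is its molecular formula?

C12H22O4

Walk through each heavy atom and fill implicit hydrogens from standard valence (C 4, N 3, O 2, S 2, halogen 1):
  atom 1: O, bond orders sum to 1 (valence 2) → 1 H
  atom 2: C, bond orders sum to 3 (valence 4) → 1 H
  atom 3: C, bond orders sum to 2 (valence 4) → 2 H
  atom 4: C, bond orders sum to 1 (valence 4) → 3 H
  atom 5: C, bond orders sum to 3 (valence 4) → 1 H
  atom 6: C, bond orders sum to 3 (valence 4) → 1 H
  atom 7: O, bond orders sum to 2 (valence 2) → 0 H
  atom 8: C, bond orders sum to 2 (valence 4) → 2 H
  atom 9: C, bond orders sum to 3 (valence 4) → 1 H
  atom 10: C, bond orders sum to 2 (valence 4) → 2 H
  atom 11: C, bond orders sum to 2 (valence 4) → 2 H
  atom 12: C, bond orders sum to 1 (valence 4) → 3 H
  atom 13: C, bond orders sum to 4 (valence 4) → 0 H
  atom 14: O, bond orders sum to 2 (valence 2) → 0 H
  atom 15: O, bond orders sum to 2 (valence 2) → 0 H
  atom 16: C, bond orders sum to 1 (valence 4) → 3 H
Totals → C:12, H:22, O:4.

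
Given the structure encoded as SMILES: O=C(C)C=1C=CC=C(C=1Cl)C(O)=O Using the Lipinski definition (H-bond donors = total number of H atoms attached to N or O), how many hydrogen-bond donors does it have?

Donors: find every N or O and count the H atoms it carries.
  atom 1 (O): bond orders sum to 2 → 0 H
  atom 12 (O): bond orders sum to 1 → 1 H
  atom 13 (O): bond orders sum to 2 → 0 H
Lipinski HBD = 1.

1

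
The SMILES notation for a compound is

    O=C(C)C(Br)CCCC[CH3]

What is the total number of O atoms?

1

Scan the SMILES for O atoms (remember two-letter symbols like Cl and Br are single atoms).
Oxygen count: 1.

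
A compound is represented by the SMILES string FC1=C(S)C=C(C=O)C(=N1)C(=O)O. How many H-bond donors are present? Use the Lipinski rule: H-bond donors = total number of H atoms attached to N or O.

Donors: find every N or O and count the H atoms it carries.
  atom 8 (O): bond orders sum to 2 → 0 H
  atom 10 (N): bond orders sum to 3 → 0 H
  atom 12 (O): bond orders sum to 2 → 0 H
  atom 13 (O): bond orders sum to 1 → 1 H
Lipinski HBD = 1.

1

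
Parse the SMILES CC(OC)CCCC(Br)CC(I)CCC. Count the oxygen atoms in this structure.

1

Scan the SMILES for O atoms (remember two-letter symbols like Cl and Br are single atoms).
Oxygen count: 1.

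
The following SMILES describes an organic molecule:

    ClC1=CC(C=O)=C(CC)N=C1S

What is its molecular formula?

C8H8ClNOS

Walk through each heavy atom and fill implicit hydrogens from standard valence (C 4, N 3, O 2, S 2, halogen 1):
  atom 1: Cl (halogen, monovalent) → 0 H
  atom 2: C, bond orders sum to 4 (valence 4) → 0 H
  atom 3: C, bond orders sum to 3 (valence 4) → 1 H
  atom 4: C, bond orders sum to 4 (valence 4) → 0 H
  atom 5: C, bond orders sum to 3 (valence 4) → 1 H
  atom 6: O, bond orders sum to 2 (valence 2) → 0 H
  atom 7: C, bond orders sum to 4 (valence 4) → 0 H
  atom 8: C, bond orders sum to 2 (valence 4) → 2 H
  atom 9: C, bond orders sum to 1 (valence 4) → 3 H
  atom 10: N, bond orders sum to 3 (valence 3) → 0 H
  atom 11: C, bond orders sum to 4 (valence 4) → 0 H
  atom 12: S, bond orders sum to 1 (valence 2) → 1 H
Totals → C:8, H:8, Cl:1, N:1, O:1, S:1.
In Hill order: C8H8ClNOS.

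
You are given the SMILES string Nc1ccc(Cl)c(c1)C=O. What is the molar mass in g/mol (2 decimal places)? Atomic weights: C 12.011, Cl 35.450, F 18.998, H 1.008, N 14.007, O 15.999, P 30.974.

155.58 g/mol

First, the molecular formula is C7H6ClNO (counting implicit H from valence).
  C: 7 × 12.011 = 84.077
  Cl: 1 × 35.450 = 35.450
  H: 6 × 1.008 = 6.048
  N: 1 × 14.007 = 14.007
  O: 1 × 15.999 = 15.999
Sum: 7×12.011 + 1×35.450 + 6×1.008 + 1×14.007 + 1×15.999 = 155.581 → 155.58 g/mol.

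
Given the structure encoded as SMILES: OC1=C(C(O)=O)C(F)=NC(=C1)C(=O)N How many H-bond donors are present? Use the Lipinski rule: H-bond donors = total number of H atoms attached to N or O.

Donors: find every N or O and count the H atoms it carries.
  atom 1 (O): bond orders sum to 1 → 1 H
  atom 5 (O): bond orders sum to 1 → 1 H
  atom 6 (O): bond orders sum to 2 → 0 H
  atom 9 (N): bond orders sum to 3 → 0 H
  atom 13 (O): bond orders sum to 2 → 0 H
  atom 14 (N): bond orders sum to 1 → 2 H
Lipinski HBD = 4.

4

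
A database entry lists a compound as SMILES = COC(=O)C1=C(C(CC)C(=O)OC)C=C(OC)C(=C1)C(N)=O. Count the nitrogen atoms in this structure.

Scan the SMILES for N atoms (remember two-letter symbols like Cl and Br are single atoms).
Nitrogen count: 1.

1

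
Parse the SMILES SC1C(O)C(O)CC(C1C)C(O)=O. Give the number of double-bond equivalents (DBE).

Degree of unsaturation = (number of rings) + (number of π bonds).
Ring closures in the SMILES: 1.
π bonds: 1 double bond (each 1 DoU) → 1 DoU from unsaturation.
Total DoU = 1 + 1 = 2.

2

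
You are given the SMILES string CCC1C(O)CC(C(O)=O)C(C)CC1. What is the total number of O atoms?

Scan the SMILES for O atoms (remember two-letter symbols like Cl and Br are single atoms).
Oxygen count: 3.

3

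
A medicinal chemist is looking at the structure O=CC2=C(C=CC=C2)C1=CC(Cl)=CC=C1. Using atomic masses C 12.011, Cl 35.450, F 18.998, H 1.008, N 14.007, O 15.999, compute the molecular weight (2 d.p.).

First, the molecular formula is C13H9ClO (counting implicit H from valence).
  C: 13 × 12.011 = 156.143
  Cl: 1 × 35.450 = 35.450
  H: 9 × 1.008 = 9.072
  O: 1 × 15.999 = 15.999
Sum: 13×12.011 + 1×35.450 + 9×1.008 + 1×15.999 = 216.664 → 216.66 g/mol.

216.66 g/mol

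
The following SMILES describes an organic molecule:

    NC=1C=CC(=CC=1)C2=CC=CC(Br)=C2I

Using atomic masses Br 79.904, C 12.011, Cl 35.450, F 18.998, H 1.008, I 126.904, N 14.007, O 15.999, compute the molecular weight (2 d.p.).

First, the molecular formula is C12H9BrIN (counting implicit H from valence).
  Br: 1 × 79.904 = 79.904
  C: 12 × 12.011 = 144.132
  H: 9 × 1.008 = 9.072
  I: 1 × 126.904 = 126.904
  N: 1 × 14.007 = 14.007
Sum: 1×79.904 + 12×12.011 + 9×1.008 + 1×126.904 + 1×14.007 = 374.019 → 374.02 g/mol.

374.02 g/mol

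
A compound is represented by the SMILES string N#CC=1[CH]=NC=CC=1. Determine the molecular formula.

C6H4N2

Walk through each heavy atom and fill implicit hydrogens from standard valence (C 4, N 3, O 2, S 2, halogen 1):
  atom 1: N, bond orders sum to 3 (valence 3) → 0 H
  atom 2: C, bond orders sum to 4 (valence 4) → 0 H
  atom 3: C, bond orders sum to 4 (valence 4) → 0 H
  atom 4: C with explicit H count 1
  atom 5: N, bond orders sum to 3 (valence 3) → 0 H
  atom 6: C, bond orders sum to 3 (valence 4) → 1 H
  atom 7: C, bond orders sum to 3 (valence 4) → 1 H
  atom 8: C, bond orders sum to 3 (valence 4) → 1 H
Totals → C:6, H:4, N:2.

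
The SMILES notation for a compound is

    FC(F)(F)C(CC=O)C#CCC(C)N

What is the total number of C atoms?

Count every carbon token in the SMILES (each C, including those in ring-closure positions and inside branches).
Carbon count: 9.

9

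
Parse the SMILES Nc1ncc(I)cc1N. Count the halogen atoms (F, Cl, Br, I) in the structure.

1

Halogen atoms appear at heavy-atom position 6 (1×I).
Other groups present: 2 primary amine.
Halogen count: 1.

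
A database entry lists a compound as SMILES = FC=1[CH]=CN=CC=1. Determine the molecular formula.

C5H4FN

Walk through each heavy atom and fill implicit hydrogens from standard valence (C 4, N 3, O 2, S 2, halogen 1):
  atom 1: F (halogen, monovalent) → 0 H
  atom 2: C, bond orders sum to 4 (valence 4) → 0 H
  atom 3: C with explicit H count 1
  atom 4: C, bond orders sum to 3 (valence 4) → 1 H
  atom 5: N, bond orders sum to 3 (valence 3) → 0 H
  atom 6: C, bond orders sum to 3 (valence 4) → 1 H
  atom 7: C, bond orders sum to 3 (valence 4) → 1 H
Totals → C:5, H:4, F:1, N:1.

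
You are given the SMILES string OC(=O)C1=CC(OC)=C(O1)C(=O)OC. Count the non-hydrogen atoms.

14

Every atom symbol written in the SMILES (organic subset) is one heavy atom; implicit H are not written.
Heavy atoms by element → C:8, O:6.
Total: 14.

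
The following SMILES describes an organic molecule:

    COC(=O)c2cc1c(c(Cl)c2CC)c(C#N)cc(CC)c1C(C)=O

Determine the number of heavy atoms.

Every atom symbol written in the SMILES (organic subset) is one heavy atom; implicit H are not written.
Heavy atoms by element → C:19, Cl:1, N:1, O:3.
Total: 24.

24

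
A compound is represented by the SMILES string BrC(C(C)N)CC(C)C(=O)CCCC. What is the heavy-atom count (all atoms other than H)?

14

Every atom symbol written in the SMILES (organic subset) is one heavy atom; implicit H are not written.
Heavy atoms by element → Br:1, C:11, N:1, O:1.
Total: 14.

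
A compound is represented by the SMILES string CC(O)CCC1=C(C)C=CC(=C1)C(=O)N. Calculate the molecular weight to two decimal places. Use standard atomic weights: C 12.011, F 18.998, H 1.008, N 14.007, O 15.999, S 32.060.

207.27 g/mol

First, the molecular formula is C12H17NO2 (counting implicit H from valence).
  C: 12 × 12.011 = 144.132
  H: 17 × 1.008 = 17.136
  N: 1 × 14.007 = 14.007
  O: 2 × 15.999 = 31.998
Sum: 12×12.011 + 17×1.008 + 1×14.007 + 2×15.999 = 207.273 → 207.27 g/mol.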